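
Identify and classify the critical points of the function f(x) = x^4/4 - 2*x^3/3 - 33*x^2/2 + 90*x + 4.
f'(x) = x^3 - 2*x^2 - 33*x + 90

Solve f'(x) = 0:
  Factor: x^3 - 2*x^2 - 33*x + 90 = (x - 5)*(x - 3)*(x + 6) = 0.
  ⇒ x = -6, 3, 5

f''(x) = 3*x^2 - 4*x - 33
Second-derivative test at each critical point:
  f''(-6) = 99 > 0 → local minimum
  f''(3) = -18 < 0 → local maximum
  f''(5) = 22 > 0 → local minimum

Critical points: x = -6 (local minimum); x = 3 (local maximum); x = 5 (local minimum)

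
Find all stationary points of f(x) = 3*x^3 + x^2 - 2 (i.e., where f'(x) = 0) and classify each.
f'(x) = x*(9*x + 2)

Solve f'(x) = 0:
  Factor: 9*x^2 + 2*x = x*(9*x + 2) = 0.
  ⇒ x = -2/9, 0

f''(x) = 18*x + 2
Second-derivative test at each critical point:
  f''(-2/9) = -2 < 0 → local maximum
  f''(0) = 2 > 0 → local minimum

Critical points: x = -2/9 (local maximum); x = 0 (local minimum)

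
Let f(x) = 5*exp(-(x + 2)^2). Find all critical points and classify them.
f'(x) = 10*(-x - 2)*exp(-(x + 2)^2)

Solve f'(x) = 0:
  f'(x) = (-10*x - 20)·exp(-(x + 2)^2) and exp(-(x + 2)^2) > 0 for every x, so f'(x) = 0 ⇔ -10*x - 20 = 0.
  Factor: -10*x - 20 = -10*(x + 2) = 0.
  ⇒ x = -2

f''(x) = 10*(2*(x + 2)^2 - 1)*exp(-(x + 2)^2)
Second-derivative test at each critical point:
  f''(-2) = -10 < 0 → local maximum

Critical points: x = -2 (local maximum)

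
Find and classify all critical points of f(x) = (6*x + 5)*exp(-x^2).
f'(x) = 2*(-x*(6*x + 5) + 3)*exp(-x^2)

Solve f'(x) = 0:
  f'(x) = (-12*x^2 - 10*x + 6)·exp(-x^2) and exp(-x^2) > 0 for every x, so f'(x) = 0 ⇔ -12*x^2 - 10*x + 6 = 0.
  Factor: -12*x^2 - 10*x + 6 = -2*(6*x^2 + 5*x - 3); 6*x^2 + 5*x - 3 = 0 has no rational roots; quadratic formula: x = (-5 ± √97)/12.
  ⇒ x = -sqrt(97)/12 - 5/12 ≈ -1.2374, -5/12 + sqrt(97)/12 ≈ 0.4041

f''(x) = 2*(2*x^2*(6*x + 5) - 18*x - 5)*exp(-x^2)
Second-derivative test at each critical point:
  f''(-1.2374) = 4.2603 > 0 → local minimum
  f''(0.4041) = -16.7304 < 0 → local maximum

Critical points: x = -sqrt(97)/12 - 5/12 ≈ -1.2374 (local minimum); x = -5/12 + sqrt(97)/12 ≈ 0.4041 (local maximum)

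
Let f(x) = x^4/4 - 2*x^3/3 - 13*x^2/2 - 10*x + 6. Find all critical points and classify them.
f'(x) = x^3 - 2*x^2 - 13*x - 10

Solve f'(x) = 0:
  Factor: x^3 - 2*x^2 - 13*x - 10 = (x - 5)*(x + 1)*(x + 2) = 0.
  ⇒ x = -2, -1, 5

f''(x) = 3*x^2 - 4*x - 13
Second-derivative test at each critical point:
  f''(-2) = 7 > 0 → local minimum
  f''(-1) = -6 < 0 → local maximum
  f''(5) = 42 > 0 → local minimum

Critical points: x = -2 (local minimum); x = -1 (local maximum); x = 5 (local minimum)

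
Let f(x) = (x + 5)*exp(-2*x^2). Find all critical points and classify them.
f'(x) = (-4*x*(x + 5) + 1)*exp(-2*x^2)

Solve f'(x) = 0:
  f'(x) = (-4*x^2 - 20*x + 1)·exp(-2*x^2) and exp(-2*x^2) > 0 for every x, so f'(x) = 0 ⇔ -4*x^2 - 20*x + 1 = 0.
  4*x^2 + 20*x - 1 = 0 has no rational roots; quadratic formula: x = (-20 ± √416)/8.
  ⇒ x = -sqrt(26)/2 - 5/2 ≈ -5.0495, -5/2 + sqrt(26)/2 ≈ 0.0495

f''(x) = 4*(4*x^2*(x + 5) - 3*x - 5)*exp(-2*x^2)
Second-derivative test at each critical point:
  f''(-5.0495) = 1.454e-21 > 0 → local minimum
  f''(0.0495) = -20.2963 < 0 → local maximum

Critical points: x = -sqrt(26)/2 - 5/2 ≈ -5.0495 (local minimum); x = -5/2 + sqrt(26)/2 ≈ 0.0495 (local maximum)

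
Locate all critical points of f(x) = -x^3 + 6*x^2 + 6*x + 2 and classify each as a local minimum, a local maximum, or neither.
f'(x) = -3*x^2 + 12*x + 6

Solve f'(x) = 0:
  Factor: -3*x^2 + 12*x + 6 = -3*(x^2 - 4*x - 2); x^2 - 4*x - 2 = 0 has no rational roots; quadratic formula: x = (4 ± √24)/2.
  ⇒ x = 2 - sqrt(6) ≈ -0.4495, 2 + sqrt(6) ≈ 4.4495

f''(x) = 12 - 6*x
Second-derivative test at each critical point:
  f''(-0.4495) = 14.6969 > 0 → local minimum
  f''(4.4495) = -14.6969 < 0 → local maximum

Critical points: x = 2 - sqrt(6) ≈ -0.4495 (local minimum); x = 2 + sqrt(6) ≈ 4.4495 (local maximum)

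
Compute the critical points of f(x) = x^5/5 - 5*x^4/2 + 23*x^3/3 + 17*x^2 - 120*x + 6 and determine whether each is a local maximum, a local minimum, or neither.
f'(x) = x^4 - 10*x^3 + 23*x^2 + 34*x - 120

Solve f'(x) = 0:
  Factor: x^4 - 10*x^3 + 23*x^2 + 34*x - 120 = (x - 5)*(x - 4)*(x - 3)*(x + 2) = 0.
  ⇒ x = -2, 3, 4, 5

f''(x) = 4*x^3 - 30*x^2 + 46*x + 34
Second-derivative test at each critical point:
  f''(-2) = -210 < 0 → local maximum
  f''(3) = 10 > 0 → local minimum
  f''(4) = -6 < 0 → local maximum
  f''(5) = 14 > 0 → local minimum

Critical points: x = -2 (local maximum); x = 3 (local minimum); x = 4 (local maximum); x = 5 (local minimum)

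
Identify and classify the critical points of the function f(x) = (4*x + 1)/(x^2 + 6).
f'(x) = 2*(-2*x^2 - x + 12)/(x^4 + 12*x^2 + 36)

Solve f'(x) = 0:
  f'(x) = -2*(2*x^2 + x - 12)/(x^2 + 6)^2; the denominator is positive wherever f is defined, so f'(x) = 0 ⇔ -4*x^2 - 2*x + 24 = 0.
  Factor: -4*x^2 - 2*x + 24 = -2*(2*x^2 + x - 12); 2*x^2 + x - 12 = 0 has no rational roots; quadratic formula: x = (-1 ± √97)/4.
  ⇒ x = -sqrt(97)/4 - 1/4 ≈ -2.7122, -1/4 + sqrt(97)/4 ≈ 2.2122

f''(x) = 2*(4*x^2*(4*x + 1) - (12*x + 1)*(x^2 + 6))/(x^2 + 6)^3
Second-derivative test at each critical point:
  f''(-2.7122) = 0.1104 > 0 → local minimum
  f''(2.2122) = -0.1660 < 0 → local maximum

Critical points: x = -sqrt(97)/4 - 1/4 ≈ -2.7122 (local minimum); x = -1/4 + sqrt(97)/4 ≈ 2.2122 (local maximum)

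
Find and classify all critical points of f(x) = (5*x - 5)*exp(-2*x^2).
f'(x) = 5*(-4*x*(x - 1) + 1)*exp(-2*x^2)

Solve f'(x) = 0:
  f'(x) = (-20*x^2 + 20*x + 5)·exp(-2*x^2) and exp(-2*x^2) > 0 for every x, so f'(x) = 0 ⇔ -20*x^2 + 20*x + 5 = 0.
  Factor: -20*x^2 + 20*x + 5 = -5*(4*x^2 - 4*x - 1); 4*x^2 - 4*x - 1 = 0 has no rational roots; quadratic formula: x = (4 ± √32)/8.
  ⇒ x = 1/2 - sqrt(2)/2 ≈ -0.2071, 1/2 + sqrt(2)/2 ≈ 1.2071

f''(x) = 20*(4*x^2*(x - 1) - 3*x + 1)*exp(-2*x^2)
Second-derivative test at each critical point:
  f''(-0.2071) = 25.9590 > 0 → local minimum
  f''(1.2071) = -1.5343 < 0 → local maximum

Critical points: x = 1/2 - sqrt(2)/2 ≈ -0.2071 (local minimum); x = 1/2 + sqrt(2)/2 ≈ 1.2071 (local maximum)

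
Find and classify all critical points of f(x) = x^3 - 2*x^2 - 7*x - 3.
f'(x) = 3*x^2 - 4*x - 7

Solve f'(x) = 0:
  Factor: 3*x^2 - 4*x - 7 = (x + 1)*(3*x - 7) = 0.
  ⇒ x = -1, 7/3

f''(x) = 6*x - 4
Second-derivative test at each critical point:
  f''(-1) = -10 < 0 → local maximum
  f''(7/3) = 10 > 0 → local minimum

Critical points: x = -1 (local maximum); x = 7/3 (local minimum)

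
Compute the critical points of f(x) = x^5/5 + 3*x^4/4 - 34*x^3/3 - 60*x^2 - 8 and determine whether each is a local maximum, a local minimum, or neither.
f'(x) = x*(x^3 + 3*x^2 - 34*x - 120)

Solve f'(x) = 0:
  Factor: x^4 + 3*x^3 - 34*x^2 - 120*x = x*(x - 6)*(x + 4)*(x + 5) = 0.
  ⇒ x = -5, -4, 0, 6

f''(x) = 4*x^3 + 9*x^2 - 68*x - 120
Second-derivative test at each critical point:
  f''(-5) = -55 < 0 → local maximum
  f''(-4) = 40 > 0 → local minimum
  f''(0) = -120 < 0 → local maximum
  f''(6) = 660 > 0 → local minimum

Critical points: x = -5 (local maximum); x = -4 (local minimum); x = 0 (local maximum); x = 6 (local minimum)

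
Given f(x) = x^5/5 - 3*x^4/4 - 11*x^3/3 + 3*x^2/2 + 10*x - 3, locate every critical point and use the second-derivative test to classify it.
f'(x) = x^4 - 3*x^3 - 11*x^2 + 3*x + 10

Solve f'(x) = 0:
  Factor: x^4 - 3*x^3 - 11*x^2 + 3*x + 10 = (x - 5)*(x - 1)*(x + 1)*(x + 2) = 0.
  ⇒ x = -2, -1, 1, 5

f''(x) = 4*x^3 - 9*x^2 - 22*x + 3
Second-derivative test at each critical point:
  f''(-2) = -21 < 0 → local maximum
  f''(-1) = 12 > 0 → local minimum
  f''(1) = -24 < 0 → local maximum
  f''(5) = 168 > 0 → local minimum

Critical points: x = -2 (local maximum); x = -1 (local minimum); x = 1 (local maximum); x = 5 (local minimum)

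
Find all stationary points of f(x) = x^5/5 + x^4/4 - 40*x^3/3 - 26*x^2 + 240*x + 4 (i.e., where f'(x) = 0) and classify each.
f'(x) = x^4 + x^3 - 40*x^2 - 52*x + 240

Solve f'(x) = 0:
  Factor: x^4 + x^3 - 40*x^2 - 52*x + 240 = (x - 6)*(x - 2)*(x + 4)*(x + 5) = 0.
  ⇒ x = -5, -4, 2, 6

f''(x) = 4*x^3 + 3*x^2 - 80*x - 52
Second-derivative test at each critical point:
  f''(-5) = -77 < 0 → local maximum
  f''(-4) = 60 > 0 → local minimum
  f''(2) = -168 < 0 → local maximum
  f''(6) = 440 > 0 → local minimum

Critical points: x = -5 (local maximum); x = -4 (local minimum); x = 2 (local maximum); x = 6 (local minimum)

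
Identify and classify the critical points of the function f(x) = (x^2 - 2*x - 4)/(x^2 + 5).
f'(x) = 2*(x^2 + 9*x - 5)/(x^4 + 10*x^2 + 25)

Solve f'(x) = 0:
  f'(x) = 2*(x^2 + 9*x - 5)/(x^2 + 5)^2; the denominator is positive wherever f is defined, so f'(x) = 0 ⇔ 2*x^2 + 18*x - 10 = 0.
  Factor: 2*x^2 + 18*x - 10 = 2*(x^2 + 9*x - 5); x^2 + 9*x - 5 = 0 has no rational roots; quadratic formula: x = (-9 ± √101)/2.
  ⇒ x = -sqrt(101)/2 - 9/2 ≈ -9.5249, -9/2 + sqrt(101)/2 ≈ 0.5249

f''(x) = 2*(-2*x^3 - 27*x^2 + 30*x + 45)/(x^6 + 15*x^4 + 75*x^2 + 125)
Second-derivative test at each critical point:
  f''(-9.5249) = -0.0022 < 0 → local maximum
  f''(0.5249) = 0.7222 > 0 → local minimum

Critical points: x = -sqrt(101)/2 - 9/2 ≈ -9.5249 (local maximum); x = -9/2 + sqrt(101)/2 ≈ 0.5249 (local minimum)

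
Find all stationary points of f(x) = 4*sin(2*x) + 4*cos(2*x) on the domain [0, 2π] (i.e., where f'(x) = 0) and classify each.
f'(x) = 8*sqrt(2)*cos(2*x + pi/4)

Solve f'(x) = 0 on [0, 2π]:
  f'(x) = 0 ⇔ 4*cos(2*x) = 4*sin(2*x) ⇔ tan(2*x) = 1, i.e. 2*x = arctan(1) + nπ; keep the solutions lying in [0, 2π].
  ⇒ x = pi/8 ≈ 0.3927, 5*pi/8 ≈ 1.9635, 9*pi/8 ≈ 3.5343, 13*pi/8 ≈ 5.1051

f''(x) = -16*sqrt(2)*sin(2*x + pi/4)
Second-derivative test at each critical point:
  f''(0.3927) = -22.6274 < 0 → local maximum
  f''(1.9635) = 22.6274 > 0 → local minimum
  f''(3.5343) = -22.6274 < 0 → local maximum
  f''(5.1051) = 22.6274 > 0 → local minimum

Critical points: x = pi/8 ≈ 0.3927 (local maximum); x = 5*pi/8 ≈ 1.9635 (local minimum); x = 9*pi/8 ≈ 3.5343 (local maximum); x = 13*pi/8 ≈ 5.1051 (local minimum)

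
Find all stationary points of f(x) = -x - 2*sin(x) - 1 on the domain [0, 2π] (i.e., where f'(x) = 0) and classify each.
f'(x) = -2*cos(x) - 1

Solve f'(x) = 0 on [0, 2π]:
  f'(x) = 0 ⇔ cos(x) = -1/2, i.e. x = ±arccos(-1/2) + 2nπ; keep the solutions lying in [0, 2π].
  ⇒ x = 2*pi/3 ≈ 2.0944, 4*pi/3 ≈ 4.1888

f''(x) = 2*sin(x)
Second-derivative test at each critical point:
  f''(2.0944) = 1.7321 > 0 → local minimum
  f''(4.1888) = -1.7321 < 0 → local maximum

Critical points: x = 2*pi/3 ≈ 2.0944 (local minimum); x = 4*pi/3 ≈ 4.1888 (local maximum)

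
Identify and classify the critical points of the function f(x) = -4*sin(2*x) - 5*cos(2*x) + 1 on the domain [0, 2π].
f'(x) = 10*sin(2*x) - 8*cos(2*x)

Solve f'(x) = 0 on [0, 2π]:
  f'(x) = 0 ⇔ -4*cos(2*x) = -5*sin(2*x) ⇔ tan(2*x) = 4/5, i.e. 2*x = arctan(4/5) + nπ; keep the solutions lying in [0, 2π].
  ⇒ x = atan(4/5)/2 ≈ 0.3374, atan(4/5)/2 + pi/2 ≈ 1.9082, atan(4/5)/2 + pi ≈ 3.4790, atan(4/5)/2 + 3*pi/2 ≈ 5.0498

f''(x) = 16*sin(2*x) + 20*cos(2*x)
Second-derivative test at each critical point:
  f''(0.3374) = 25.6125 > 0 → local minimum
  f''(1.9082) = -25.6125 < 0 → local maximum
  f''(3.4790) = 25.6125 > 0 → local minimum
  f''(5.0498) = -25.6125 < 0 → local maximum

Critical points: x = atan(4/5)/2 ≈ 0.3374 (local minimum); x = atan(4/5)/2 + pi/2 ≈ 1.9082 (local maximum); x = atan(4/5)/2 + pi ≈ 3.4790 (local minimum); x = atan(4/5)/2 + 3*pi/2 ≈ 5.0498 (local maximum)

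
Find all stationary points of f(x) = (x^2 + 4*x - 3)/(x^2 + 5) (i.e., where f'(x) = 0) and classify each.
f'(x) = 4*(-x^2 + 4*x + 5)/(x^4 + 10*x^2 + 25)

Solve f'(x) = 0:
  f'(x) = -4*(x - 5)*(x + 1)/(x^2 + 5)^2; the denominator is positive wherever f is defined, so f'(x) = 0 ⇔ -4*x^2 + 16*x + 20 = 0.
  Factor: -4*x^2 + 16*x + 20 = -4*(x - 5)*(x + 1) = 0.
  ⇒ x = -1, 5

f''(x) = 8*(x^3 - 6*x^2 - 15*x + 10)/(x^6 + 15*x^4 + 75*x^2 + 125)
Second-derivative test at each critical point:
  f''(-1) = 2/3 > 0 → local minimum
  f''(5) = -2/75 < 0 → local maximum

Critical points: x = -1 (local minimum); x = 5 (local maximum)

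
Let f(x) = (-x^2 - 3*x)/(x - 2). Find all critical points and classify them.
f'(x) = (-x^2 + 4*x + 6)/(x^2 - 4*x + 4)

Solve f'(x) = 0:
  f'(x) = -(x^2 - 4*x - 6)/(x - 2)^2; the denominator is positive wherever f is defined, so f'(x) = 0 ⇔ -x^2 + 4*x + 6 = 0.
  x^2 - 4*x - 6 = 0 has no rational roots; quadratic formula: x = (4 ± √40)/2.
  ⇒ x = 2 - sqrt(10) ≈ -1.1623, 2 + sqrt(10) ≈ 5.1623

f''(x) = -20/(x^3 - 6*x^2 + 12*x - 8)
Second-derivative test at each critical point:
  f''(-1.1623) = 0.6325 > 0 → local minimum
  f''(5.1623) = -0.6325 < 0 → local maximum

Critical points: x = 2 - sqrt(10) ≈ -1.1623 (local minimum); x = 2 + sqrt(10) ≈ 5.1623 (local maximum)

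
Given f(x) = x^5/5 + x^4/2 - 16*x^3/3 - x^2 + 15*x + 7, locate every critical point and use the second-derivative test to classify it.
f'(x) = x^4 + 2*x^3 - 16*x^2 - 2*x + 15

Solve f'(x) = 0:
  Factor: x^4 + 2*x^3 - 16*x^2 - 2*x + 15 = (x - 3)*(x - 1)*(x + 1)*(x + 5) = 0.
  ⇒ x = -5, -1, 1, 3

f''(x) = 4*x^3 + 6*x^2 - 32*x - 2
Second-derivative test at each critical point:
  f''(-5) = -192 < 0 → local maximum
  f''(-1) = 32 > 0 → local minimum
  f''(1) = -24 < 0 → local maximum
  f''(3) = 64 > 0 → local minimum

Critical points: x = -5 (local maximum); x = -1 (local minimum); x = 1 (local maximum); x = 3 (local minimum)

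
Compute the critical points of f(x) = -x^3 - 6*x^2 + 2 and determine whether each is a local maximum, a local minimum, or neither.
f'(x) = 3*x*(-x - 4)

Solve f'(x) = 0:
  Factor: -3*x^2 - 12*x = -3*x*(x + 4) = 0.
  ⇒ x = -4, 0

f''(x) = -6*x - 12
Second-derivative test at each critical point:
  f''(-4) = 12 > 0 → local minimum
  f''(0) = -12 < 0 → local maximum

Critical points: x = -4 (local minimum); x = 0 (local maximum)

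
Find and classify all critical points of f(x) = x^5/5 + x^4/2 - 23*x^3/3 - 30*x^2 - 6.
f'(x) = x*(x^3 + 2*x^2 - 23*x - 60)

Solve f'(x) = 0:
  Factor: x^4 + 2*x^3 - 23*x^2 - 60*x = x*(x - 5)*(x + 3)*(x + 4) = 0.
  ⇒ x = -4, -3, 0, 5

f''(x) = 4*x^3 + 6*x^2 - 46*x - 60
Second-derivative test at each critical point:
  f''(-4) = -36 < 0 → local maximum
  f''(-3) = 24 > 0 → local minimum
  f''(0) = -60 < 0 → local maximum
  f''(5) = 360 > 0 → local minimum

Critical points: x = -4 (local maximum); x = -3 (local minimum); x = 0 (local maximum); x = 5 (local minimum)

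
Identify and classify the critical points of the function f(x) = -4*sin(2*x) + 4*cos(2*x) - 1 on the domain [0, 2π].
f'(x) = -8*sqrt(2)*sin(2*x + pi/4)

Solve f'(x) = 0 on [0, 2π]:
  f'(x) = 0 ⇔ -4*cos(2*x) = 4*sin(2*x) ⇔ tan(2*x) = -1, i.e. 2*x = arctan(-1) + nπ; keep the solutions lying in [0, 2π].
  ⇒ x = 3*pi/8 ≈ 1.1781, 7*pi/8 ≈ 2.7489, 11*pi/8 ≈ 4.3197, 15*pi/8 ≈ 5.8905

f''(x) = -16*sqrt(2)*cos(2*x + pi/4)
Second-derivative test at each critical point:
  f''(1.1781) = 22.6274 > 0 → local minimum
  f''(2.7489) = -22.6274 < 0 → local maximum
  f''(4.3197) = 22.6274 > 0 → local minimum
  f''(5.8905) = -22.6274 < 0 → local maximum

Critical points: x = 3*pi/8 ≈ 1.1781 (local minimum); x = 7*pi/8 ≈ 2.7489 (local maximum); x = 11*pi/8 ≈ 4.3197 (local minimum); x = 15*pi/8 ≈ 5.8905 (local maximum)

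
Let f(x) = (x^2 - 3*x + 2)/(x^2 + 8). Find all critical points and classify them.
f'(x) = 3*(x^2 + 4*x - 8)/(x^4 + 16*x^2 + 64)

Solve f'(x) = 0:
  f'(x) = 3*(x^2 + 4*x - 8)/(x^2 + 8)^2; the denominator is positive wherever f is defined, so f'(x) = 0 ⇔ 3*x^2 + 12*x - 24 = 0.
  Factor: 3*x^2 + 12*x - 24 = 3*(x^2 + 4*x - 8); x^2 + 4*x - 8 = 0 has no rational roots; quadratic formula: x = (-4 ± √48)/2.
  ⇒ x = -2*sqrt(3) - 2 ≈ -5.4641, -2 + 2*sqrt(3) ≈ 1.4641

f''(x) = 6*(-x^3 - 6*x^2 + 24*x + 16)/(x^6 + 24*x^4 + 192*x^2 + 512)
Second-derivative test at each critical point:
  f''(-5.4641) = -0.0145 < 0 → local maximum
  f''(1.4641) = 0.2020 > 0 → local minimum

Critical points: x = -2*sqrt(3) - 2 ≈ -5.4641 (local maximum); x = -2 + 2*sqrt(3) ≈ 1.4641 (local minimum)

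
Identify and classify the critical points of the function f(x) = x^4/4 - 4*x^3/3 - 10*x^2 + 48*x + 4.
f'(x) = x^3 - 4*x^2 - 20*x + 48

Solve f'(x) = 0:
  Factor: x^3 - 4*x^2 - 20*x + 48 = (x - 6)*(x - 2)*(x + 4) = 0.
  ⇒ x = -4, 2, 6

f''(x) = 3*x^2 - 8*x - 20
Second-derivative test at each critical point:
  f''(-4) = 60 > 0 → local minimum
  f''(2) = -24 < 0 → local maximum
  f''(6) = 40 > 0 → local minimum

Critical points: x = -4 (local minimum); x = 2 (local maximum); x = 6 (local minimum)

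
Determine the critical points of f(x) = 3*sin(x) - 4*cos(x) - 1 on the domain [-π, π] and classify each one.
f'(x) = 4*sin(x) + 3*cos(x)

Solve f'(x) = 0 on [-π, π]:
  f'(x) = 0 ⇔ 3*cos(x) = -4*sin(x) ⇔ tan(x) = -3/4, i.e. x = arctan(-3/4) + nπ; keep the solutions lying in [-π, π].
  ⇒ x = -atan(3/4) ≈ -0.6435, pi - atan(3/4) ≈ 2.4981

f''(x) = -3*sin(x) + 4*cos(x)
Second-derivative test at each critical point:
  f''(-0.6435) = 5 > 0 → local minimum
  f''(2.4981) = -5 < 0 → local maximum

Critical points: x = -atan(3/4) ≈ -0.6435 (local minimum); x = pi - atan(3/4) ≈ 2.4981 (local maximum)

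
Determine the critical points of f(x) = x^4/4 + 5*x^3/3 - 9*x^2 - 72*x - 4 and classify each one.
f'(x) = x^3 + 5*x^2 - 18*x - 72

Solve f'(x) = 0:
  Factor: x^3 + 5*x^2 - 18*x - 72 = (x - 4)*(x + 3)*(x + 6) = 0.
  ⇒ x = -6, -3, 4

f''(x) = 3*x^2 + 10*x - 18
Second-derivative test at each critical point:
  f''(-6) = 30 > 0 → local minimum
  f''(-3) = -21 < 0 → local maximum
  f''(4) = 70 > 0 → local minimum

Critical points: x = -6 (local minimum); x = -3 (local maximum); x = 4 (local minimum)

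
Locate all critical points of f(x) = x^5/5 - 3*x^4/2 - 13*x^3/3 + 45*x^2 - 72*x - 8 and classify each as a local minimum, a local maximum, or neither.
f'(x) = x^4 - 6*x^3 - 13*x^2 + 90*x - 72

Solve f'(x) = 0:
  Factor: x^4 - 6*x^3 - 13*x^2 + 90*x - 72 = (x - 6)*(x - 3)*(x - 1)*(x + 4) = 0.
  ⇒ x = -4, 1, 3, 6

f''(x) = 4*x^3 - 18*x^2 - 26*x + 90
Second-derivative test at each critical point:
  f''(-4) = -350 < 0 → local maximum
  f''(1) = 50 > 0 → local minimum
  f''(3) = -42 < 0 → local maximum
  f''(6) = 150 > 0 → local minimum

Critical points: x = -4 (local maximum); x = 1 (local minimum); x = 3 (local maximum); x = 6 (local minimum)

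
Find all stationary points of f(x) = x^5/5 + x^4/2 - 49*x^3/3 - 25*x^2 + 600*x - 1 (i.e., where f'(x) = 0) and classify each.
f'(x) = x^4 + 2*x^3 - 49*x^2 - 50*x + 600

Solve f'(x) = 0:
  Factor: x^4 + 2*x^3 - 49*x^2 - 50*x + 600 = (x - 5)*(x - 4)*(x + 5)*(x + 6) = 0.
  ⇒ x = -6, -5, 4, 5

f''(x) = 4*x^3 + 6*x^2 - 98*x - 50
Second-derivative test at each critical point:
  f''(-6) = -110 < 0 → local maximum
  f''(-5) = 90 > 0 → local minimum
  f''(4) = -90 < 0 → local maximum
  f''(5) = 110 > 0 → local minimum

Critical points: x = -6 (local maximum); x = -5 (local minimum); x = 4 (local maximum); x = 5 (local minimum)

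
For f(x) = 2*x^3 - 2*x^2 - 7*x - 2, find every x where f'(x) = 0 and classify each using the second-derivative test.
f'(x) = 6*x^2 - 4*x - 7

Solve f'(x) = 0:
  6*x^2 - 4*x - 7 = 0 has no rational roots; quadratic formula: x = (4 ± √184)/12.
  ⇒ x = 1/3 - sqrt(46)/6 ≈ -0.7971, 1/3 + sqrt(46)/6 ≈ 1.4637

f''(x) = 12*x - 4
Second-derivative test at each critical point:
  f''(-0.7971) = -13.5647 < 0 → local maximum
  f''(1.4637) = 13.5647 > 0 → local minimum

Critical points: x = 1/3 - sqrt(46)/6 ≈ -0.7971 (local maximum); x = 1/3 + sqrt(46)/6 ≈ 1.4637 (local minimum)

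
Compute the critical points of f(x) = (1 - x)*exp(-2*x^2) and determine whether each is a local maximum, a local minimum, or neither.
f'(x) = (4*x*(x - 1) - 1)*exp(-2*x^2)

Solve f'(x) = 0:
  f'(x) = (4*x^2 - 4*x - 1)·exp(-2*x^2) and exp(-2*x^2) > 0 for every x, so f'(x) = 0 ⇔ 4*x^2 - 4*x - 1 = 0.
  4*x^2 - 4*x - 1 = 0 has no rational roots; quadratic formula: x = (4 ± √32)/8.
  ⇒ x = 1/2 - sqrt(2)/2 ≈ -0.2071, 1/2 + sqrt(2)/2 ≈ 1.2071

f''(x) = 4*(4*x^2*(1 - x) + 3*x - 1)*exp(-2*x^2)
Second-derivative test at each critical point:
  f''(-0.2071) = -5.1918 < 0 → local maximum
  f''(1.2071) = 0.3069 > 0 → local minimum

Critical points: x = 1/2 - sqrt(2)/2 ≈ -0.2071 (local maximum); x = 1/2 + sqrt(2)/2 ≈ 1.2071 (local minimum)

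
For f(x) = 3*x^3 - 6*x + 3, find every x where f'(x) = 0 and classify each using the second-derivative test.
f'(x) = 9*x^2 - 6

Solve f'(x) = 0:
  Factor: 9*x^2 - 6 = 3*(3*x^2 - 2); 3*x^2 - 2 = 0 has no rational roots; quadratic formula: x = (0 ± √24)/6.
  ⇒ x = -sqrt(6)/3 ≈ -0.8165, sqrt(6)/3 ≈ 0.8165

f''(x) = 18*x
Second-derivative test at each critical point:
  f''(-0.8165) = -14.6969 < 0 → local maximum
  f''(0.8165) = 14.6969 > 0 → local minimum

Critical points: x = -sqrt(6)/3 ≈ -0.8165 (local maximum); x = sqrt(6)/3 ≈ 0.8165 (local minimum)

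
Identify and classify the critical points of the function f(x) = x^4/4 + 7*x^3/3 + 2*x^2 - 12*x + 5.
f'(x) = x^3 + 7*x^2 + 4*x - 12

Solve f'(x) = 0:
  Factor: x^3 + 7*x^2 + 4*x - 12 = (x - 1)*(x + 2)*(x + 6) = 0.
  ⇒ x = -6, -2, 1

f''(x) = 3*x^2 + 14*x + 4
Second-derivative test at each critical point:
  f''(-6) = 28 > 0 → local minimum
  f''(-2) = -12 < 0 → local maximum
  f''(1) = 21 > 0 → local minimum

Critical points: x = -6 (local minimum); x = -2 (local maximum); x = 1 (local minimum)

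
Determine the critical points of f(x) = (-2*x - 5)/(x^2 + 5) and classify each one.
f'(x) = 2*(x^2 + 5*x - 5)/(x^4 + 10*x^2 + 25)

Solve f'(x) = 0:
  f'(x) = 2*(x^2 + 5*x - 5)/(x^2 + 5)^2; the denominator is positive wherever f is defined, so f'(x) = 0 ⇔ 2*x^2 + 10*x - 10 = 0.
  Factor: 2*x^2 + 10*x - 10 = 2*(x^2 + 5*x - 5); x^2 + 5*x - 5 = 0 has no rational roots; quadratic formula: x = (-5 ± √45)/2.
  ⇒ x = -3*sqrt(5)/2 - 5/2 ≈ -5.8541, -5/2 + 3*sqrt(5)/2 ≈ 0.8541

f''(x) = 2*(-4*x^2*(2*x + 5) + (6*x + 5)*(x^2 + 5))/(x^2 + 5)^3
Second-derivative test at each critical point:
  f''(-5.8541) = -0.0087 < 0 → local maximum
  f''(0.8541) = 0.4087 > 0 → local minimum

Critical points: x = -3*sqrt(5)/2 - 5/2 ≈ -5.8541 (local maximum); x = -5/2 + 3*sqrt(5)/2 ≈ 0.8541 (local minimum)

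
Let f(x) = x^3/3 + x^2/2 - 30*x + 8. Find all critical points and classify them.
f'(x) = x^2 + x - 30

Solve f'(x) = 0:
  Factor: x^2 + x - 30 = (x - 5)*(x + 6) = 0.
  ⇒ x = -6, 5

f''(x) = 2*x + 1
Second-derivative test at each critical point:
  f''(-6) = -11 < 0 → local maximum
  f''(5) = 11 > 0 → local minimum

Critical points: x = -6 (local maximum); x = 5 (local minimum)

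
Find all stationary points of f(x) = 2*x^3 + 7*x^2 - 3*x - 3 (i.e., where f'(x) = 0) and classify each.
f'(x) = 6*x^2 + 14*x - 3

Solve f'(x) = 0:
  6*x^2 + 14*x - 3 = 0 has no rational roots; quadratic formula: x = (-14 ± √268)/12.
  ⇒ x = -sqrt(67)/6 - 7/6 ≈ -2.5309, -7/6 + sqrt(67)/6 ≈ 0.1976

f''(x) = 12*x + 14
Second-derivative test at each critical point:
  f''(-2.5309) = -16.3707 < 0 → local maximum
  f''(0.1976) = 16.3707 > 0 → local minimum

Critical points: x = -sqrt(67)/6 - 7/6 ≈ -2.5309 (local maximum); x = -7/6 + sqrt(67)/6 ≈ 0.1976 (local minimum)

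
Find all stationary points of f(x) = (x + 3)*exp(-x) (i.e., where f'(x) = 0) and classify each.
f'(x) = (-x - 2)*exp(-x)

Solve f'(x) = 0:
  f'(x) = (-x - 2)·exp(-x) and exp(-x) > 0 for every x, so f'(x) = 0 ⇔ -x - 2 = 0.
  -x - 2 = 0.
  ⇒ x = -2

f''(x) = (x + 1)*exp(-x)
Second-derivative test at each critical point:
  f''(-2) = -7.3891 < 0 → local maximum

Critical points: x = -2 (local maximum)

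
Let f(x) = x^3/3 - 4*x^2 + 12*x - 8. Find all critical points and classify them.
f'(x) = x^2 - 8*x + 12

Solve f'(x) = 0:
  Factor: x^2 - 8*x + 12 = (x - 6)*(x - 2) = 0.
  ⇒ x = 2, 6

f''(x) = 2*x - 8
Second-derivative test at each critical point:
  f''(2) = -4 < 0 → local maximum
  f''(6) = 4 > 0 → local minimum

Critical points: x = 2 (local maximum); x = 6 (local minimum)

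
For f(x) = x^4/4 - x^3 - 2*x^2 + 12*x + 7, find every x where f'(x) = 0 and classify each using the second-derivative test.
f'(x) = x^3 - 3*x^2 - 4*x + 12

Solve f'(x) = 0:
  Factor: x^3 - 3*x^2 - 4*x + 12 = (x - 3)*(x - 2)*(x + 2) = 0.
  ⇒ x = -2, 2, 3

f''(x) = 3*x^2 - 6*x - 4
Second-derivative test at each critical point:
  f''(-2) = 20 > 0 → local minimum
  f''(2) = -4 < 0 → local maximum
  f''(3) = 5 > 0 → local minimum

Critical points: x = -2 (local minimum); x = 2 (local maximum); x = 3 (local minimum)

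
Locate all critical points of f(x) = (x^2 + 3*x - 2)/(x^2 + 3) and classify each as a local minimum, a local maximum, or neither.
f'(x) = (-3*x^2 + 10*x + 9)/(x^4 + 6*x^2 + 9)

Solve f'(x) = 0:
  f'(x) = -(3*x^2 - 10*x - 9)/(x^2 + 3)^2; the denominator is positive wherever f is defined, so f'(x) = 0 ⇔ -3*x^2 + 10*x + 9 = 0.
  3*x^2 - 10*x - 9 = 0 has no rational roots; quadratic formula: x = (10 ± √208)/6.
  ⇒ x = 5/3 - 2*sqrt(13)/3 ≈ -0.7370, 5/3 + 2*sqrt(13)/3 ≈ 4.0704

f''(x) = 6*(x^3 - 5*x^2 - 9*x + 5)/(x^6 + 9*x^4 + 27*x^2 + 27)
Second-derivative test at each critical point:
  f''(-0.7370) = 1.1488 > 0 → local minimum
  f''(4.0704) = -0.0377 < 0 → local maximum

Critical points: x = 5/3 - 2*sqrt(13)/3 ≈ -0.7370 (local minimum); x = 5/3 + 2*sqrt(13)/3 ≈ 4.0704 (local maximum)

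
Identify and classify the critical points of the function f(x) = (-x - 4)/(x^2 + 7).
f'(x) = (-x^2 + 2*x*(x + 4) - 7)/(x^2 + 7)^2

Solve f'(x) = 0:
  f'(x) = (x^2 + 8*x - 7)/(x^2 + 7)^2; the denominator is positive wherever f is defined, so f'(x) = 0 ⇔ x^2 + 8*x - 7 = 0.
  x^2 + 8*x - 7 = 0 has no rational roots; quadratic formula: x = (-8 ± √92)/2.
  ⇒ x = -sqrt(23) - 4 ≈ -8.7958, -4 + sqrt(23) ≈ 0.7958

f''(x) = 2*(-4*x^2*(x + 4) + (3*x + 4)*(x^2 + 7))/(x^2 + 7)^3
Second-derivative test at each critical point:
  f''(-8.7958) = -0.0013 < 0 → local maximum
  f''(0.7958) = 0.1646 > 0 → local minimum

Critical points: x = -sqrt(23) - 4 ≈ -8.7958 (local maximum); x = -4 + sqrt(23) ≈ 0.7958 (local minimum)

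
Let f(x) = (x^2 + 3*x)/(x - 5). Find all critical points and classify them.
f'(x) = (x^2 - 10*x - 15)/(x^2 - 10*x + 25)

Solve f'(x) = 0:
  f'(x) = (x^2 - 10*x - 15)/(x - 5)^2; the denominator is positive wherever f is defined, so f'(x) = 0 ⇔ x^2 - 10*x - 15 = 0.
  x^2 - 10*x - 15 = 0 has no rational roots; quadratic formula: x = (10 ± √160)/2.
  ⇒ x = 5 - 2*sqrt(10) ≈ -1.3246, 5 + 2*sqrt(10) ≈ 11.3246

f''(x) = 80/(x^3 - 15*x^2 + 75*x - 125)
Second-derivative test at each critical point:
  f''(-1.3246) = -0.3162 < 0 → local maximum
  f''(11.3246) = 0.3162 > 0 → local minimum

Critical points: x = 5 - 2*sqrt(10) ≈ -1.3246 (local maximum); x = 5 + 2*sqrt(10) ≈ 11.3246 (local minimum)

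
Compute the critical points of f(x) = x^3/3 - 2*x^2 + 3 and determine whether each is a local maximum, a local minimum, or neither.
f'(x) = x*(x - 4)

Solve f'(x) = 0:
  Factor: x^2 - 4*x = x*(x - 4) = 0.
  ⇒ x = 0, 4

f''(x) = 2*x - 4
Second-derivative test at each critical point:
  f''(0) = -4 < 0 → local maximum
  f''(4) = 4 > 0 → local minimum

Critical points: x = 0 (local maximum); x = 4 (local minimum)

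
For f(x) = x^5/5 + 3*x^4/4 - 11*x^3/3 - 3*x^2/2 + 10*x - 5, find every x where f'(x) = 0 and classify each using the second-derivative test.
f'(x) = x^4 + 3*x^3 - 11*x^2 - 3*x + 10

Solve f'(x) = 0:
  Factor: x^4 + 3*x^3 - 11*x^2 - 3*x + 10 = (x - 2)*(x - 1)*(x + 1)*(x + 5) = 0.
  ⇒ x = -5, -1, 1, 2

f''(x) = 4*x^3 + 9*x^2 - 22*x - 3
Second-derivative test at each critical point:
  f''(-5) = -168 < 0 → local maximum
  f''(-1) = 24 > 0 → local minimum
  f''(1) = -12 < 0 → local maximum
  f''(2) = 21 > 0 → local minimum

Critical points: x = -5 (local maximum); x = -1 (local minimum); x = 1 (local maximum); x = 2 (local minimum)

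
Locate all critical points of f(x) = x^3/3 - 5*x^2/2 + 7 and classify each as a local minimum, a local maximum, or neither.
f'(x) = x*(x - 5)

Solve f'(x) = 0:
  Factor: x^2 - 5*x = x*(x - 5) = 0.
  ⇒ x = 0, 5

f''(x) = 2*x - 5
Second-derivative test at each critical point:
  f''(0) = -5 < 0 → local maximum
  f''(5) = 5 > 0 → local minimum

Critical points: x = 0 (local maximum); x = 5 (local minimum)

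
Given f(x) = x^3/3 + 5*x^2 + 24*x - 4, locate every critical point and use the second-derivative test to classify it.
f'(x) = x^2 + 10*x + 24

Solve f'(x) = 0:
  Factor: x^2 + 10*x + 24 = (x + 4)*(x + 6) = 0.
  ⇒ x = -6, -4

f''(x) = 2*x + 10
Second-derivative test at each critical point:
  f''(-6) = -2 < 0 → local maximum
  f''(-4) = 2 > 0 → local minimum

Critical points: x = -6 (local maximum); x = -4 (local minimum)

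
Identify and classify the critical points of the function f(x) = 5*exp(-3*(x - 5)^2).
f'(x) = 30*(5 - x)*exp(-3*(x - 5)^2)

Solve f'(x) = 0:
  f'(x) = (150 - 30*x)·exp(-3*(x - 5)^2) and exp(-3*(x - 5)^2) > 0 for every x, so f'(x) = 0 ⇔ 150 - 30*x = 0.
  Factor: 150 - 30*x = -30*(x - 5) = 0.
  ⇒ x = 5

f''(x) = 30*(6*(x - 5)^2 - 1)*exp(-3*(x - 5)^2)
Second-derivative test at each critical point:
  f''(5) = -30 < 0 → local maximum

Critical points: x = 5 (local maximum)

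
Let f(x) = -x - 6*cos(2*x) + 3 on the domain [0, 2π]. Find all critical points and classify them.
f'(x) = 12*sin(2*x) - 1

Solve f'(x) = 0 on [0, 2π]:
  f'(x) = 0 ⇔ sin(2*x) = 1/12, i.e. 2*x = arcsin(1/12) + 2nπ or 2*x = π − arcsin(1/12) + 2nπ; keep the solutions lying in [0, 2π].
  ⇒ x = asin(1/12)/2 ≈ 0.0417, -asin(1/12)/2 + pi/2 ≈ 1.5291, asin(1/12)/2 + pi ≈ 3.1833, -asin(1/12)/2 + 3*pi/2 ≈ 4.6707

f''(x) = 24*cos(2*x)
Second-derivative test at each critical point:
  f''(0.0417) = 23.9165 > 0 → local minimum
  f''(1.5291) = -23.9165 < 0 → local maximum
  f''(3.1833) = 23.9165 > 0 → local minimum
  f''(4.6707) = -23.9165 < 0 → local maximum

Critical points: x = asin(1/12)/2 ≈ 0.0417 (local minimum); x = -asin(1/12)/2 + pi/2 ≈ 1.5291 (local maximum); x = asin(1/12)/2 + pi ≈ 3.1833 (local minimum); x = -asin(1/12)/2 + 3*pi/2 ≈ 4.6707 (local maximum)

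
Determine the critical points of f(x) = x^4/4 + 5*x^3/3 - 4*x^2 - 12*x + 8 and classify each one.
f'(x) = x^3 + 5*x^2 - 8*x - 12

Solve f'(x) = 0:
  Factor: x^3 + 5*x^2 - 8*x - 12 = (x - 2)*(x + 1)*(x + 6) = 0.
  ⇒ x = -6, -1, 2

f''(x) = 3*x^2 + 10*x - 8
Second-derivative test at each critical point:
  f''(-6) = 40 > 0 → local minimum
  f''(-1) = -15 < 0 → local maximum
  f''(2) = 24 > 0 → local minimum

Critical points: x = -6 (local minimum); x = -1 (local maximum); x = 2 (local minimum)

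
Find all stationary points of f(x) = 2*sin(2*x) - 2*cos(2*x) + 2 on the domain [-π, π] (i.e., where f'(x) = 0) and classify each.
f'(x) = 4*sqrt(2)*sin(2*x + pi/4)

Solve f'(x) = 0 on [-π, π]:
  f'(x) = 0 ⇔ 2*cos(2*x) = -2*sin(2*x) ⇔ tan(2*x) = -1, i.e. 2*x = arctan(-1) + nπ; keep the solutions lying in [-π, π].
  ⇒ x = -5*pi/8 ≈ -1.9635, -pi/8 ≈ -0.3927, 3*pi/8 ≈ 1.1781, 7*pi/8 ≈ 2.7489

f''(x) = 8*sqrt(2)*cos(2*x + pi/4)
Second-derivative test at each critical point:
  f''(-1.9635) = -11.3137 < 0 → local maximum
  f''(-0.3927) = 11.3137 > 0 → local minimum
  f''(1.1781) = -11.3137 < 0 → local maximum
  f''(2.7489) = 11.3137 > 0 → local minimum

Critical points: x = -5*pi/8 ≈ -1.9635 (local maximum); x = -pi/8 ≈ -0.3927 (local minimum); x = 3*pi/8 ≈ 1.1781 (local maximum); x = 7*pi/8 ≈ 2.7489 (local minimum)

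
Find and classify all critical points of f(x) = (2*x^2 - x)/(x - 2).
f'(x) = 2*(x^2 - 4*x + 1)/(x^2 - 4*x + 4)

Solve f'(x) = 0:
  f'(x) = 2*(x^2 - 4*x + 1)/(x - 2)^2; the denominator is positive wherever f is defined, so f'(x) = 0 ⇔ 2*x^2 - 8*x + 2 = 0.
  Factor: 2*x^2 - 8*x + 2 = 2*(x^2 - 4*x + 1); x^2 - 4*x + 1 = 0 has no rational roots; quadratic formula: x = (4 ± √12)/2.
  ⇒ x = 2 - sqrt(3) ≈ 0.2679, sqrt(3) + 2 ≈ 3.7321

f''(x) = 12/(x^3 - 6*x^2 + 12*x - 8)
Second-derivative test at each critical point:
  f''(0.2679) = -2.3094 < 0 → local maximum
  f''(3.7321) = 2.3094 > 0 → local minimum

Critical points: x = 2 - sqrt(3) ≈ 0.2679 (local maximum); x = sqrt(3) + 2 ≈ 3.7321 (local minimum)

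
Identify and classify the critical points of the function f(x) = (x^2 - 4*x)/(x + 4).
f'(x) = (x^2 + 8*x - 16)/(x^2 + 8*x + 16)

Solve f'(x) = 0:
  f'(x) = (x^2 + 8*x - 16)/(x + 4)^2; the denominator is positive wherever f is defined, so f'(x) = 0 ⇔ x^2 + 8*x - 16 = 0.
  x^2 + 8*x - 16 = 0 has no rational roots; quadratic formula: x = (-8 ± √128)/2.
  ⇒ x = -4*sqrt(2) - 4 ≈ -9.6569, -4 + 4*sqrt(2) ≈ 1.6569

f''(x) = 64/(x^3 + 12*x^2 + 48*x + 64)
Second-derivative test at each critical point:
  f''(-9.6569) = -0.3536 < 0 → local maximum
  f''(1.6569) = 0.3536 > 0 → local minimum

Critical points: x = -4*sqrt(2) - 4 ≈ -9.6569 (local maximum); x = -4 + 4*sqrt(2) ≈ 1.6569 (local minimum)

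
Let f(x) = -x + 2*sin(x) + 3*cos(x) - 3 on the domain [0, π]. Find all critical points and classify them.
f'(x) = -3*sin(x) + 2*cos(x) - 1

Solve f'(x) = 0 on [0, π]:
  f'(x) = 0 ⇔ -3*sin(x) + 2*cos(x) = 1. Write the left side as R·cos(x + φ) with R = √(2² + 3²) = sqrt(13), cos φ = 2*sqrt(13)/13, sin φ = 3*sqrt(13)/13; then cos(x + φ) = sqrt(13)/13. Solve for x and keep the solutions lying in [0, π].
  ⇒ x = atan((-3 + 4*sqrt(3))/(2 + 6*sqrt(3))) ≈ 0.3070

f''(x) = -2*sin(x) - 3*cos(x)
Second-derivative test at each critical point:
  f''(0.3070) = -3.4641 < 0 → local maximum

Critical points: x = atan((-3 + 4*sqrt(3))/(2 + 6*sqrt(3))) ≈ 0.3070 (local maximum)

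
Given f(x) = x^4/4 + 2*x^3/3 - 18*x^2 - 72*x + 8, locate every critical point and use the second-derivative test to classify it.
f'(x) = x^3 + 2*x^2 - 36*x - 72

Solve f'(x) = 0:
  Factor: x^3 + 2*x^2 - 36*x - 72 = (x - 6)*(x + 2)*(x + 6) = 0.
  ⇒ x = -6, -2, 6

f''(x) = 3*x^2 + 4*x - 36
Second-derivative test at each critical point:
  f''(-6) = 48 > 0 → local minimum
  f''(-2) = -32 < 0 → local maximum
  f''(6) = 96 > 0 → local minimum

Critical points: x = -6 (local minimum); x = -2 (local maximum); x = 6 (local minimum)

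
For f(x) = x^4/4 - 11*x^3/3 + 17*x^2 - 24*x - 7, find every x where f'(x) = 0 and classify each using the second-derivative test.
f'(x) = x^3 - 11*x^2 + 34*x - 24

Solve f'(x) = 0:
  Factor: x^3 - 11*x^2 + 34*x - 24 = (x - 6)*(x - 4)*(x - 1) = 0.
  ⇒ x = 1, 4, 6

f''(x) = 3*x^2 - 22*x + 34
Second-derivative test at each critical point:
  f''(1) = 15 > 0 → local minimum
  f''(4) = -6 < 0 → local maximum
  f''(6) = 10 > 0 → local minimum

Critical points: x = 1 (local minimum); x = 4 (local maximum); x = 6 (local minimum)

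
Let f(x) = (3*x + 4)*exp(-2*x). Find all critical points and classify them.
f'(x) = (-6*x - 5)*exp(-2*x)

Solve f'(x) = 0:
  f'(x) = (-6*x - 5)·exp(-2*x) and exp(-2*x) > 0 for every x, so f'(x) = 0 ⇔ -6*x - 5 = 0.
  -6*x - 5 = 0.
  ⇒ x = -5/6

f''(x) = 4*(3*x + 1)*exp(-2*x)
Second-derivative test at each critical point:
  f''(-5/6) = -31.7669 < 0 → local maximum

Critical points: x = -5/6 (local maximum)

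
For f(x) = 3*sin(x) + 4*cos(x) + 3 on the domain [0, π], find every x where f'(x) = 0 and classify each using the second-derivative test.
f'(x) = -4*sin(x) + 3*cos(x)

Solve f'(x) = 0 on [0, π]:
  f'(x) = 0 ⇔ 3*cos(x) = 4*sin(x) ⇔ tan(x) = 3/4, i.e. x = arctan(3/4) + nπ; keep the solutions lying in [0, π].
  ⇒ x = atan(3/4) ≈ 0.6435

f''(x) = -3*sin(x) - 4*cos(x)
Second-derivative test at each critical point:
  f''(0.6435) = -5 < 0 → local maximum

Critical points: x = atan(3/4) ≈ 0.6435 (local maximum)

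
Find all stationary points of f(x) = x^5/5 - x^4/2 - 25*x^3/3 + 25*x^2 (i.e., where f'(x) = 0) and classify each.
f'(x) = x*(x^3 - 2*x^2 - 25*x + 50)

Solve f'(x) = 0:
  Factor: x^4 - 2*x^3 - 25*x^2 + 50*x = x*(x - 5)*(x - 2)*(x + 5) = 0.
  ⇒ x = -5, 0, 2, 5

f''(x) = 4*x^3 - 6*x^2 - 50*x + 50
Second-derivative test at each critical point:
  f''(-5) = -350 < 0 → local maximum
  f''(0) = 50 > 0 → local minimum
  f''(2) = -42 < 0 → local maximum
  f''(5) = 150 > 0 → local minimum

Critical points: x = -5 (local maximum); x = 0 (local minimum); x = 2 (local maximum); x = 5 (local minimum)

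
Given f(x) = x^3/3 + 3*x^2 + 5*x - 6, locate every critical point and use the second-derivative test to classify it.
f'(x) = x^2 + 6*x + 5

Solve f'(x) = 0:
  Factor: x^2 + 6*x + 5 = (x + 1)*(x + 5) = 0.
  ⇒ x = -5, -1

f''(x) = 2*x + 6
Second-derivative test at each critical point:
  f''(-5) = -4 < 0 → local maximum
  f''(-1) = 4 > 0 → local minimum

Critical points: x = -5 (local maximum); x = -1 (local minimum)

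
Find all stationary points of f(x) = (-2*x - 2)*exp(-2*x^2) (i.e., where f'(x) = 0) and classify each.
f'(x) = 2*(4*x*(x + 1) - 1)*exp(-2*x^2)

Solve f'(x) = 0:
  f'(x) = (8*x^2 + 8*x - 2)·exp(-2*x^2) and exp(-2*x^2) > 0 for every x, so f'(x) = 0 ⇔ 8*x^2 + 8*x - 2 = 0.
  Factor: 8*x^2 + 8*x - 2 = 2*(4*x^2 + 4*x - 1); 4*x^2 + 4*x - 1 = 0 has no rational roots; quadratic formula: x = (-4 ± √32)/8.
  ⇒ x = -sqrt(2)/2 - 1/2 ≈ -1.2071, -1/2 + sqrt(2)/2 ≈ 0.2071

f''(x) = 8*(-4*x^2*(x + 1) + 3*x + 1)*exp(-2*x^2)
Second-derivative test at each critical point:
  f''(-1.2071) = -0.6137 < 0 → local maximum
  f''(0.2071) = 10.3836 > 0 → local minimum

Critical points: x = -sqrt(2)/2 - 1/2 ≈ -1.2071 (local maximum); x = -1/2 + sqrt(2)/2 ≈ 0.2071 (local minimum)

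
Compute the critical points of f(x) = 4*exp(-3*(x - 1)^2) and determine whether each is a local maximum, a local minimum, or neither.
f'(x) = 24*(1 - x)*exp(-3*(x - 1)^2)

Solve f'(x) = 0:
  f'(x) = (24 - 24*x)·exp(-3*(x - 1)^2) and exp(-3*(x - 1)^2) > 0 for every x, so f'(x) = 0 ⇔ 24 - 24*x = 0.
  Factor: 24 - 24*x = -24*(x - 1) = 0.
  ⇒ x = 1

f''(x) = 24*(6*(x - 1)^2 - 1)*exp(-3*(x - 1)^2)
Second-derivative test at each critical point:
  f''(1) = -24 < 0 → local maximum

Critical points: x = 1 (local maximum)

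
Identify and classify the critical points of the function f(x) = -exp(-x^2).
f'(x) = 2*x*exp(-x^2)

Solve f'(x) = 0:
  f'(x) = (2*x)·exp(-x^2) and exp(-x^2) > 0 for every x, so f'(x) = 0 ⇔ 2*x = 0.
  2*x = 0.
  ⇒ x = 0

f''(x) = 2*(1 - 2*x^2)*exp(-x^2)
Second-derivative test at each critical point:
  f''(0) = 2 > 0 → local minimum

Critical points: x = 0 (local minimum)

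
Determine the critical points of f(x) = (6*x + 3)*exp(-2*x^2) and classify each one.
f'(x) = 6*(-2*x*(2*x + 1) + 1)*exp(-2*x^2)

Solve f'(x) = 0:
  f'(x) = (-24*x^2 - 12*x + 6)·exp(-2*x^2) and exp(-2*x^2) > 0 for every x, so f'(x) = 0 ⇔ -24*x^2 - 12*x + 6 = 0.
  Factor: -24*x^2 - 12*x + 6 = -6*(4*x^2 + 2*x - 1); 4*x^2 + 2*x - 1 = 0 has no rational roots; quadratic formula: x = (-2 ± √20)/8.
  ⇒ x = -sqrt(5)/4 - 1/4 ≈ -0.8090, -1/4 + sqrt(5)/4 ≈ 0.3090

f''(x) = 12*(4*x^2*(2*x + 1) - 6*x - 1)*exp(-2*x^2)
Second-derivative test at each critical point:
  f''(-0.8090) = 7.2472 > 0 → local minimum
  f''(0.3090) = -22.1678 < 0 → local maximum

Critical points: x = -sqrt(5)/4 - 1/4 ≈ -0.8090 (local minimum); x = -1/4 + sqrt(5)/4 ≈ 0.3090 (local maximum)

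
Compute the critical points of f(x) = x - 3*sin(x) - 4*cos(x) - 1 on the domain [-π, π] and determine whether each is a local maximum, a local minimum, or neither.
f'(x) = 4*sin(x) - 3*cos(x) + 1

Solve f'(x) = 0 on [-π, π]:
  f'(x) = 0 ⇔ 4*sin(x) - 3*cos(x) = -1. Write the left side as R·cos(x + φ) with R = √((-3)² + (-4)²) = 5, cos φ = -3/5, sin φ = -4/5; then cos(x + φ) = -1/5. Solve for x and keep the solutions lying in [-π, π].
  ⇒ x = -pi + atan((-6*sqrt(6) - 4)/(3 - 8*sqrt(6))) ≈ -2.2967, atan((-4 + 6*sqrt(6))/(3 + 8*sqrt(6))) ≈ 0.4421

f''(x) = 3*sin(x) + 4*cos(x)
Second-derivative test at each critical point:
  f''(-2.2967) = -4.8990 < 0 → local maximum
  f''(0.4421) = 4.8990 > 0 → local minimum

Critical points: x = -pi + atan((-6*sqrt(6) - 4)/(3 - 8*sqrt(6))) ≈ -2.2967 (local maximum); x = atan((-4 + 6*sqrt(6))/(3 + 8*sqrt(6))) ≈ 0.4421 (local minimum)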